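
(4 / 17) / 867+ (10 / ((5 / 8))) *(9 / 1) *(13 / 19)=27591484 / 280041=98.53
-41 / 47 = -0.87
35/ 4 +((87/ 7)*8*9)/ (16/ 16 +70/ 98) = 2123/ 4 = 530.75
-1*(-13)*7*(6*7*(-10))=-38220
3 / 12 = 1 / 4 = 0.25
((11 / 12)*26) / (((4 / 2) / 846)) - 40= 10041.50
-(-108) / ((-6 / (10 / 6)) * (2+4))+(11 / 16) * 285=3055 / 16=190.94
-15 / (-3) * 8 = 40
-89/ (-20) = 89/ 20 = 4.45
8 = 8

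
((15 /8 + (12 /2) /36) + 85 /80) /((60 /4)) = 149 /720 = 0.21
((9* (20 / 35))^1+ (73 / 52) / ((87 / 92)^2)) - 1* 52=-31192940 / 688779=-45.29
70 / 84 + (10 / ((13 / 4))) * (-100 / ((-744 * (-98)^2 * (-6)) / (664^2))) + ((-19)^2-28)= 5759214427 / 17416854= 330.67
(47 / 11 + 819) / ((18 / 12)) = 18112 / 33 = 548.85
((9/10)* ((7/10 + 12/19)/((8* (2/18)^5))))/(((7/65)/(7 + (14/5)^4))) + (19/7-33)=74794390432159/13300000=5623638.38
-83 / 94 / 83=-1 / 94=-0.01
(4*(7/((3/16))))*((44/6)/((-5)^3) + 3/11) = 395584/12375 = 31.97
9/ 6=3/ 2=1.50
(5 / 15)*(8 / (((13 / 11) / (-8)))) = -704 / 39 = -18.05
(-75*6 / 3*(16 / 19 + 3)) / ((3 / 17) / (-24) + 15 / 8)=-744600 / 2413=-308.58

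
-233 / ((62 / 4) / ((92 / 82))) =-21436 / 1271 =-16.87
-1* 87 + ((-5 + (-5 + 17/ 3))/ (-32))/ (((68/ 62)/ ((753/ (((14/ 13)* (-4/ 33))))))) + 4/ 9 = -798.78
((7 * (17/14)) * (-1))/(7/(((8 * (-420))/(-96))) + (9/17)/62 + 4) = -44795/22179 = -2.02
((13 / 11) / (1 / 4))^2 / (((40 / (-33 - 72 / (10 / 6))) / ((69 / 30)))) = -97.91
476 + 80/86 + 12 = 21024/43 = 488.93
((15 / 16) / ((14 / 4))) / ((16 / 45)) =675 / 896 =0.75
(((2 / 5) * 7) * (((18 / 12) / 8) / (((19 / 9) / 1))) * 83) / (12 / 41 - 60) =-71463 / 206720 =-0.35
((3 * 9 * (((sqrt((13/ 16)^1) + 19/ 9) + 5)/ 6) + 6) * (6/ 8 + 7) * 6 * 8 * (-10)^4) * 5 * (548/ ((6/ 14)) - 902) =7881750000 * sqrt(13) + 266228000000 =294646053765.39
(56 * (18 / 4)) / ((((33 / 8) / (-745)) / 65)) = -2958327.27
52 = 52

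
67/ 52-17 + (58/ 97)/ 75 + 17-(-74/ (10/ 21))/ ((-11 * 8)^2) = 964190731/ 732388800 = 1.32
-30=-30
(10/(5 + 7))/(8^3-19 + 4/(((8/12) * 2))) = 5/2976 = 0.00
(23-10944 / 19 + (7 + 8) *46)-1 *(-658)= 795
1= 1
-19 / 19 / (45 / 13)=-13 / 45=-0.29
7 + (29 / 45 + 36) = 1964 / 45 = 43.64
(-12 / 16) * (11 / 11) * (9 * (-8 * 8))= 432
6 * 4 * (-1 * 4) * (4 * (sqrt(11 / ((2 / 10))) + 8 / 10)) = -384 * sqrt(55) - 1536 / 5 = -3155.02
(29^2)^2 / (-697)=-707281 / 697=-1014.75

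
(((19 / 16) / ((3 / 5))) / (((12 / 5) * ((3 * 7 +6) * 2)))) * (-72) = -475 / 432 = -1.10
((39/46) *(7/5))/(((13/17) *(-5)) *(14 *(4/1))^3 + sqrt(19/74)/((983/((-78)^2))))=-0.00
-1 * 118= -118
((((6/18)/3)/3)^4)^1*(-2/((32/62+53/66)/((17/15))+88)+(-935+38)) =-927312187/549386168247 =-0.00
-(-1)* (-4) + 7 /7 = -3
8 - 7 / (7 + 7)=15 / 2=7.50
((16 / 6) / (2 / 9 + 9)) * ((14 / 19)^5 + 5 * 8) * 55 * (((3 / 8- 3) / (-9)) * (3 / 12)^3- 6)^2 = 19353356475096655 / 841794424832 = 22990.60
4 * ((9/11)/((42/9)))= 54/77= 0.70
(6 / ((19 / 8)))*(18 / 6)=144 / 19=7.58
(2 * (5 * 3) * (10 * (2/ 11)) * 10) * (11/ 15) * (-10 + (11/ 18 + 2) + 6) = -5000/ 9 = -555.56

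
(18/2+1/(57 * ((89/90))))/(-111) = -5083/62567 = -0.08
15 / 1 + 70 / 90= 142 / 9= 15.78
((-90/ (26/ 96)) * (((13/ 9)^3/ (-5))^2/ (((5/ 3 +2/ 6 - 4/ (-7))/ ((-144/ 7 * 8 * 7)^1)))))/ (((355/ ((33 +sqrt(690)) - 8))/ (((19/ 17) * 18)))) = 202268545024/ 2639709 +202268545024 * sqrt(690)/ 65992725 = 157136.62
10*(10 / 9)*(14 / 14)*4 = 44.44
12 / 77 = 0.16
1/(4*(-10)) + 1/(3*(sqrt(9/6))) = -1/40 + sqrt(6)/9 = 0.25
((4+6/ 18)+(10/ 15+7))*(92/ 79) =1104/ 79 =13.97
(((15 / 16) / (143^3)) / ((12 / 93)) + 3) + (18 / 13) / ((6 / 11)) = 1036519377 / 187149248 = 5.54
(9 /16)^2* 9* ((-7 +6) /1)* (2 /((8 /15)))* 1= -10935 /1024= -10.68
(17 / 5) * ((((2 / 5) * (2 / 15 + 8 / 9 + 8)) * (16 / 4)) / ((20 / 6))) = 27608 / 1875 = 14.72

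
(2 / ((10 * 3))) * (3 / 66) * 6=1 / 55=0.02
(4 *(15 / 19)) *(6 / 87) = 0.22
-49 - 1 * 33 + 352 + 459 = 729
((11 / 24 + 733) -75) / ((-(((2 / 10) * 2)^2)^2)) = -25721.03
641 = 641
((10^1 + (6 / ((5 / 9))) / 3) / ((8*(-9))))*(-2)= 17 / 45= 0.38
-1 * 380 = -380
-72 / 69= -24 / 23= -1.04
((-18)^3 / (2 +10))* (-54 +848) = -385884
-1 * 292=-292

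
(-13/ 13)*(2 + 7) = -9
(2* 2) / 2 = 2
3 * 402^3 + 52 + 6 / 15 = 974472382 / 5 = 194894476.40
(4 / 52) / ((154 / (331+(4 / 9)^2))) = 0.17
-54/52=-27/26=-1.04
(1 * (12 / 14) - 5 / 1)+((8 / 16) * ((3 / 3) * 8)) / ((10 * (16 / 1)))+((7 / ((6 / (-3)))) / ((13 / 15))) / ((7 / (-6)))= -2389 / 3640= -0.66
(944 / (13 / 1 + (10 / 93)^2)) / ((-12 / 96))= -65317248 / 112537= -580.41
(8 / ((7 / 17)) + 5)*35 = 855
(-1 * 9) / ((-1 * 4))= 9 / 4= 2.25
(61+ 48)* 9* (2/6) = 327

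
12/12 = 1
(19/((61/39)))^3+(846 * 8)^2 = 45807616.52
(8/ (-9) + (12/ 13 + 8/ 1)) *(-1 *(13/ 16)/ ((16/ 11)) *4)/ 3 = -2585/ 432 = -5.98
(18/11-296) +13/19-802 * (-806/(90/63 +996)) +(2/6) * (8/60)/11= 11636065663/32832855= 354.40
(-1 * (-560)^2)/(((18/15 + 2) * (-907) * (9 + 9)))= 49000/8163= 6.00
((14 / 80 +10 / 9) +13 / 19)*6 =13477 / 1140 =11.82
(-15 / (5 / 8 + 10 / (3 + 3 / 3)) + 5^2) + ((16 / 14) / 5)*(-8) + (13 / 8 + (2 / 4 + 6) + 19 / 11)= 86929 / 3080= 28.22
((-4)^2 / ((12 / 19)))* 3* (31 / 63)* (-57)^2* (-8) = -6804128 / 7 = -972018.29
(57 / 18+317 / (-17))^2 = 2493241 / 10404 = 239.64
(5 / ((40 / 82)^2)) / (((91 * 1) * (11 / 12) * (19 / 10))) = 5043 / 38038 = 0.13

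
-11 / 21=-0.52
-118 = -118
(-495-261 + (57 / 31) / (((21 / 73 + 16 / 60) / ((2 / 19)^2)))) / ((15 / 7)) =-630639912 / 1787615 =-352.78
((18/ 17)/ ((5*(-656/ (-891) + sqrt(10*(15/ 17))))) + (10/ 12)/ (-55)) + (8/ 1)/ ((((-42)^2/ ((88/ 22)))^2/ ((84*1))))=-248232287239/ 8132684861070 + 7144929*sqrt(102)/ 950014723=0.05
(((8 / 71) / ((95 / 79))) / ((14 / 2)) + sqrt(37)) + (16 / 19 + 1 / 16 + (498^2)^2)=sqrt(37) + 46464080565740527 / 755440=61505984023.00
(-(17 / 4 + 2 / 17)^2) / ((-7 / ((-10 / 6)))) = -147015 / 32368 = -4.54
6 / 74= 3 / 37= 0.08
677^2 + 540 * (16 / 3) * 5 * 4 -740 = 515189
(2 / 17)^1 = 2 / 17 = 0.12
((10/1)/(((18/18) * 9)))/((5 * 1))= 2/9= 0.22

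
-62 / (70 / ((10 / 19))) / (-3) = 62 / 399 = 0.16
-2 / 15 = -0.13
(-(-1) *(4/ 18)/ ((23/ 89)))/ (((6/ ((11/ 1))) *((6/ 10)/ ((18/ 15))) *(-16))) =-979/ 4968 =-0.20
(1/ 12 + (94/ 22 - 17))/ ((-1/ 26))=21697/ 66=328.74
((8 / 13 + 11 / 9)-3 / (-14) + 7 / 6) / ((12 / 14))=1318 / 351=3.75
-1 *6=-6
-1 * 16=-16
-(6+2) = -8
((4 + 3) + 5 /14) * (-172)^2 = 1523576 /7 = 217653.71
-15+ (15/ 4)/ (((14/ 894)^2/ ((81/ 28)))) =242685615/ 5488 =44221.14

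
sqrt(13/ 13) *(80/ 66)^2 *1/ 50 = 32/ 1089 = 0.03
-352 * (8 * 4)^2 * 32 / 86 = -5767168 / 43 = -134120.19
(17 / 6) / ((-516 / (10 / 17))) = -5 / 1548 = -0.00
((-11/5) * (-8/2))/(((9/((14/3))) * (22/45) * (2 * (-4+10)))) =7/9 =0.78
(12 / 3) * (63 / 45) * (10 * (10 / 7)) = 80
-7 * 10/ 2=-35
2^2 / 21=4 / 21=0.19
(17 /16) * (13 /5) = 221 /80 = 2.76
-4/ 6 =-2/ 3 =-0.67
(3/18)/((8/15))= 5/16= 0.31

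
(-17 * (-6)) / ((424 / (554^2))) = 3913179 / 53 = 73833.57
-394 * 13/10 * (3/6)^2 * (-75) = 38415/4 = 9603.75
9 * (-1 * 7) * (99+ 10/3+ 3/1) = -6636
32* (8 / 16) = 16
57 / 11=5.18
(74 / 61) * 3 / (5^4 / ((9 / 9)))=222 / 38125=0.01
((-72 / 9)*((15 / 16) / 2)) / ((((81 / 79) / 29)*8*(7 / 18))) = -11455 / 336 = -34.09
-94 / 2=-47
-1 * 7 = -7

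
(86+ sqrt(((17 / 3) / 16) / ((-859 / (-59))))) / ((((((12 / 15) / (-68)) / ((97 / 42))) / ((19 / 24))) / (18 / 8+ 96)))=-1315532.71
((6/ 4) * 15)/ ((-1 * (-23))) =45/ 46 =0.98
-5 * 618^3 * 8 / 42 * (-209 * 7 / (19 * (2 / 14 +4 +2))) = 121161569760 / 43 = 2817710924.65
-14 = -14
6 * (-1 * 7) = -42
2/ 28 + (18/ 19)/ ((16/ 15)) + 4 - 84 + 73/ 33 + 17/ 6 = -866037/ 11704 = -73.99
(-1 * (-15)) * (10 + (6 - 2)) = 210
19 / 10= 1.90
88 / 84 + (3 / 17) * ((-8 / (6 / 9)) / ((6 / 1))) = 248 / 357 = 0.69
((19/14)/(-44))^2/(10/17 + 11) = 6137/74752832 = 0.00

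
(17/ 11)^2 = 2.39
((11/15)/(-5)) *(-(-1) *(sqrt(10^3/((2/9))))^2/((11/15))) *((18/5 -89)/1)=76860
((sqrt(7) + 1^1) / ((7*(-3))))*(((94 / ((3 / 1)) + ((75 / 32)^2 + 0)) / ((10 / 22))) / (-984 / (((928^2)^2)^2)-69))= 83554179207003923575472128 / 1494353920439596417674155865 + 83554179207003923575472128*sqrt(7) / 1494353920439596417674155865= 0.20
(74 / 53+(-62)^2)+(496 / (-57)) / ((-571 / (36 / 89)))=196787440622 / 51174733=3845.40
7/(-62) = -7/62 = -0.11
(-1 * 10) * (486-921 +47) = 3880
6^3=216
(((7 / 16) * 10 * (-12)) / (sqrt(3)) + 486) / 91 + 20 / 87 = 44102 / 7917 - 5 * sqrt(3) / 26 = 5.24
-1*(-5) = 5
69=69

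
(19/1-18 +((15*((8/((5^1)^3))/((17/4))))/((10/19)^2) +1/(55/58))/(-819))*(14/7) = 27286306/13674375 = 2.00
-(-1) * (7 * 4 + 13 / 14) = 405 / 14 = 28.93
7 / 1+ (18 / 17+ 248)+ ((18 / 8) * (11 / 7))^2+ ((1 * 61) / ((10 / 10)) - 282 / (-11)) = 52074643 / 146608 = 355.20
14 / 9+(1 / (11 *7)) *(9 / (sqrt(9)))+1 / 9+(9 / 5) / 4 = 9959 / 4620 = 2.16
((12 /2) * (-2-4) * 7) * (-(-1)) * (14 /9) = -392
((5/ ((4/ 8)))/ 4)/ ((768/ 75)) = 0.24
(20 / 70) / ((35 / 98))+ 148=744 / 5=148.80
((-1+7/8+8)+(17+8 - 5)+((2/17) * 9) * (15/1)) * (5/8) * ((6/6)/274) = 29755/298112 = 0.10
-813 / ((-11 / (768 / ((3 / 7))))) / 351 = 485632 / 1287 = 377.34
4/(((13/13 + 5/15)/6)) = 18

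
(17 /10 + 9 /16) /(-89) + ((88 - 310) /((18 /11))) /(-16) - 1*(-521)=2827283 /5340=529.45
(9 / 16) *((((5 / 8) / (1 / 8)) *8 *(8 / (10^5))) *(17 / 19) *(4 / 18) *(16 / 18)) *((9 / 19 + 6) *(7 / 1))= 9758 / 676875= 0.01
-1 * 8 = -8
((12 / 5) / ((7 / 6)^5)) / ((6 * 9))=1728 / 84035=0.02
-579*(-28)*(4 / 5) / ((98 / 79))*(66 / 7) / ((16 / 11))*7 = 16603983 / 35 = 474399.51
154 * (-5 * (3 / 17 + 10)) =-133210 / 17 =-7835.88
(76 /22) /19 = 2 /11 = 0.18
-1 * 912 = -912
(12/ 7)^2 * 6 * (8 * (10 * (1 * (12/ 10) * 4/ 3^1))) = 110592/ 49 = 2256.98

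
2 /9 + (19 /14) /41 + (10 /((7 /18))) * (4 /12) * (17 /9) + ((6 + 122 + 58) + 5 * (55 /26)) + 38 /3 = 1082632 /4797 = 225.69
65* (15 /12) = 325 /4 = 81.25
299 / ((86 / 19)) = 5681 / 86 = 66.06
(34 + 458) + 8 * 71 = 1060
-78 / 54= -13 / 9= -1.44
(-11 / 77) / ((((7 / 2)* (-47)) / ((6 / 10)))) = 6 / 11515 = 0.00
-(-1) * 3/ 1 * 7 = 21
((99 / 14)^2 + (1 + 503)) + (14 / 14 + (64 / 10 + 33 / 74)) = 20372719 / 36260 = 561.85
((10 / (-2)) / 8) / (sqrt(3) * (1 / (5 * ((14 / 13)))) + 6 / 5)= -1225 / 2183 + 2275 * sqrt(3) / 26196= -0.41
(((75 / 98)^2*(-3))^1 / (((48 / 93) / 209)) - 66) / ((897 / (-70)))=60.68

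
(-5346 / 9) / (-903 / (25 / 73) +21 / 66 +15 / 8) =1306800 / 5796047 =0.23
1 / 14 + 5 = 71 / 14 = 5.07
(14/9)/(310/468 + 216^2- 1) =364/10917425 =0.00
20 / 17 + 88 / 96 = 427 / 204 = 2.09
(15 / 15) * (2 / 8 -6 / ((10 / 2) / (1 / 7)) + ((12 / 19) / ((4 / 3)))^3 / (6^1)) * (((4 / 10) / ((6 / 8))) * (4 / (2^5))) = 92459 / 14403900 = 0.01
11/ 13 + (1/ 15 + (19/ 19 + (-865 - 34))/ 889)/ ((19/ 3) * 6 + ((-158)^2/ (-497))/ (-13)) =5516990891/ 6698486730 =0.82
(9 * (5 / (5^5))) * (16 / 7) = 144 / 4375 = 0.03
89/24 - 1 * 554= -13207/24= -550.29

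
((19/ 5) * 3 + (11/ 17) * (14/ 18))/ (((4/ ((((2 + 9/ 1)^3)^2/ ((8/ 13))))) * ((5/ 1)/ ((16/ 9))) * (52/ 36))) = 8065917233/ 3825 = 2108736.53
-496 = -496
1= 1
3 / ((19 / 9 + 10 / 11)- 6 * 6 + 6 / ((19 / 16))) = -5643 / 52531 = -0.11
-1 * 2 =-2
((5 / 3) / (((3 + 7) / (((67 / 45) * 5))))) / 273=0.00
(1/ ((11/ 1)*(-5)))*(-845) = 169/ 11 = 15.36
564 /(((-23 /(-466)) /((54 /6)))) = 2365416 /23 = 102844.17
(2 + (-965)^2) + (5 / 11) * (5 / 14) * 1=143408983 / 154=931227.16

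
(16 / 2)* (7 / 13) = 4.31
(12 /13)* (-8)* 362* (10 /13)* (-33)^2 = -378449280 /169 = -2239344.85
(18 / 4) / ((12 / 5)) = 15 / 8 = 1.88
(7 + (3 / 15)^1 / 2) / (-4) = -71 / 40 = -1.78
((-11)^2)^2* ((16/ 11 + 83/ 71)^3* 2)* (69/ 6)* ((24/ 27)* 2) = 3869223970128/ 357911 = 10810575.73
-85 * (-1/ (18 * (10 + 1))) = 85/ 198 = 0.43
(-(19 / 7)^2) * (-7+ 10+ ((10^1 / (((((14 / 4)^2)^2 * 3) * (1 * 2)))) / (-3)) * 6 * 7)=-1056647 / 50421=-20.96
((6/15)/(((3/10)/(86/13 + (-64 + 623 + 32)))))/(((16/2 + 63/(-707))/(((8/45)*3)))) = 53.72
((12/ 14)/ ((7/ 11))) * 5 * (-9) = -2970/ 49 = -60.61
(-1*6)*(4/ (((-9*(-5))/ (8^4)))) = -2184.53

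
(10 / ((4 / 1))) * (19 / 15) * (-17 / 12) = -323 / 72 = -4.49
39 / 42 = 13 / 14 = 0.93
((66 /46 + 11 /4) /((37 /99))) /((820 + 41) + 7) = 5445 /422096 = 0.01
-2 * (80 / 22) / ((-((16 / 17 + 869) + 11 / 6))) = 0.01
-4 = -4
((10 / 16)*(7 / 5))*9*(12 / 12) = 63 / 8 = 7.88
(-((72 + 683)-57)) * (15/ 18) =-1745/ 3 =-581.67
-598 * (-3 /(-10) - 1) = 2093 /5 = 418.60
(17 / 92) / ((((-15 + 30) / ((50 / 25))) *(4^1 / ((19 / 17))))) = 19 / 2760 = 0.01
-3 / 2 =-1.50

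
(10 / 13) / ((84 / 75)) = 125 / 182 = 0.69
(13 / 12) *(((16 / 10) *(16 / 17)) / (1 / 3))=416 / 85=4.89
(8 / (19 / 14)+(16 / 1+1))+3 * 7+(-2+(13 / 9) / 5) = 36067 / 855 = 42.18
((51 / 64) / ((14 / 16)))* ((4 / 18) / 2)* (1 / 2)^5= 17 / 5376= 0.00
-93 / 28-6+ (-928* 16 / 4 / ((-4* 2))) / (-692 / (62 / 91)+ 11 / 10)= -86116979 / 8806532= -9.78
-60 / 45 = -1.33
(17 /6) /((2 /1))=17 /12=1.42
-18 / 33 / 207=-2 / 759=-0.00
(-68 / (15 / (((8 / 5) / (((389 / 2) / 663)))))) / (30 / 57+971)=-4568512 / 179513775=-0.03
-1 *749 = -749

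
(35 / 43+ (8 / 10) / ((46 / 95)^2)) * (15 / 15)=96130 / 22747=4.23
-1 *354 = -354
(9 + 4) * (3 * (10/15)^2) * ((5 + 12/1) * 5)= 4420/3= 1473.33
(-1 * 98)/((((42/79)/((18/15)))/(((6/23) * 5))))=-6636/23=-288.52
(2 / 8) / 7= 1 / 28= 0.04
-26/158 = -13/79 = -0.16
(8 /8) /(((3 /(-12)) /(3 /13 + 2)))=-116 /13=-8.92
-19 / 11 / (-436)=0.00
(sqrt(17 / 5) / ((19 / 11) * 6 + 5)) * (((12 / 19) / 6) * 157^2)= 542278 * sqrt(85) / 16055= 311.40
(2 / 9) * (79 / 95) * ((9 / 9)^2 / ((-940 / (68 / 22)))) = -1343 / 2210175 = -0.00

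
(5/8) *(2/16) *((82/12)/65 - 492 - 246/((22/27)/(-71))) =89848261/54912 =1636.22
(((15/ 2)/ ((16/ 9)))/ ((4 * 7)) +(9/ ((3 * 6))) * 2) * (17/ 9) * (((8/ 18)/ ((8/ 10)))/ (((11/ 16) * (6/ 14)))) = 87635/ 21384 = 4.10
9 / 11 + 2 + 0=31 / 11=2.82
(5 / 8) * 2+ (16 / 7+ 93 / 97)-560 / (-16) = 107267 / 2716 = 39.49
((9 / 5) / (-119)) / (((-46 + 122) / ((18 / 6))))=-27 / 45220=-0.00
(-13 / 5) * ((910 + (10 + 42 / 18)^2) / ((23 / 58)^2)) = -418034188 / 23805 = -17560.77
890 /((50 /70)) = 1246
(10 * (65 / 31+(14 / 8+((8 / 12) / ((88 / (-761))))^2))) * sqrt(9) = 100152815 / 90024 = 1112.51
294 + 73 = 367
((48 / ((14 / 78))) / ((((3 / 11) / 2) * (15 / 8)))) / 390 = 1408 / 525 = 2.68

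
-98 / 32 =-49 / 16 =-3.06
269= 269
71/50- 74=-3629/50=-72.58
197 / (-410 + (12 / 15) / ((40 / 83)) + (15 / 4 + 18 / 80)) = -39400 / 80873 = -0.49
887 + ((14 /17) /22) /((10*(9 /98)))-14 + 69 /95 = 873.77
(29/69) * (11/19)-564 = -739085/1311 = -563.76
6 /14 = 0.43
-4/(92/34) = -34/23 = -1.48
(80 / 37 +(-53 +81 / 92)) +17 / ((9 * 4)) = -379007 / 7659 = -49.49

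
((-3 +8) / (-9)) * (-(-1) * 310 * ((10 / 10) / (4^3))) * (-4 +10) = -775 / 48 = -16.15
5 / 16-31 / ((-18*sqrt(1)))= 293 / 144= 2.03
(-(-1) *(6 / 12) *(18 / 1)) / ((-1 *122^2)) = -9 / 14884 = -0.00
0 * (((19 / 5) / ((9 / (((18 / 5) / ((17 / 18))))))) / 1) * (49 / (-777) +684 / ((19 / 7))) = 0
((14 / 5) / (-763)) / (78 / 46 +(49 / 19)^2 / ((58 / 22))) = -240787 / 276790240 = -0.00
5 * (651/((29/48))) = 5387.59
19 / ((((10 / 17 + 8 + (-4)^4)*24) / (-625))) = -201875 / 107952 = -1.87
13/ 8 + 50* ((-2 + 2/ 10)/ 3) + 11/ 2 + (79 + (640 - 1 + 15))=5681/ 8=710.12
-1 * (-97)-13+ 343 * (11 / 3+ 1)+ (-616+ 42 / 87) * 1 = 93016 / 87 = 1069.15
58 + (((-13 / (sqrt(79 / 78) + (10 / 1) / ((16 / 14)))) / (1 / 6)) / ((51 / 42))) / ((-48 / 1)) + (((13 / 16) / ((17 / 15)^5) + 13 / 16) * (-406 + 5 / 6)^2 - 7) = 853679086124383 / 4169044062 - 182 * sqrt(6162) / 801431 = 204766.13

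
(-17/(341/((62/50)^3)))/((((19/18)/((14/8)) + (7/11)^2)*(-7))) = 1617363/120078125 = 0.01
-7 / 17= -0.41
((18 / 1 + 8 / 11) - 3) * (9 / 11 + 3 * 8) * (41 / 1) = 16003.21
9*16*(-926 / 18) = -7408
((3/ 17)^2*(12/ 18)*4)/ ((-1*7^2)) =-24/ 14161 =-0.00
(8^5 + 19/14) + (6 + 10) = 458995/14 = 32785.36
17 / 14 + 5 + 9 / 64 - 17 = -10.65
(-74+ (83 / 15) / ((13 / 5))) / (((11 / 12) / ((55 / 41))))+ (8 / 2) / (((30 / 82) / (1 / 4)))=-819047 / 7995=-102.44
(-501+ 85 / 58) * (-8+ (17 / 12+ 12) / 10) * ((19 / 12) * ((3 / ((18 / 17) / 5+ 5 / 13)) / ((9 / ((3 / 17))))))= 5717908469 / 11007936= 519.44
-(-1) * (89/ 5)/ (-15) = -89/ 75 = -1.19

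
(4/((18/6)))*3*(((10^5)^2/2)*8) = 160000000000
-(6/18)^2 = -1/9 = -0.11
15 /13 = 1.15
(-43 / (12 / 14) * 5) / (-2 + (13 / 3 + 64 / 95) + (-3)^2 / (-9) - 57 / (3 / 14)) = 142975 / 150476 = 0.95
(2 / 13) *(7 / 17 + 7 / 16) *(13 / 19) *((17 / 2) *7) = 1617 / 304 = 5.32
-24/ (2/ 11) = -132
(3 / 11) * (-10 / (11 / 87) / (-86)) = 1305 / 5203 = 0.25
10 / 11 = 0.91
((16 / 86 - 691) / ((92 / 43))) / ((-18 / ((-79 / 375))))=-3.78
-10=-10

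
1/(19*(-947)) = -1/17993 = -0.00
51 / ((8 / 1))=51 / 8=6.38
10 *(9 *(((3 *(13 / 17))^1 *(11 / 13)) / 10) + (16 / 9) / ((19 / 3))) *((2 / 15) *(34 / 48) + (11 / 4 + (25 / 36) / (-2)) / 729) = 504016499 / 254304360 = 1.98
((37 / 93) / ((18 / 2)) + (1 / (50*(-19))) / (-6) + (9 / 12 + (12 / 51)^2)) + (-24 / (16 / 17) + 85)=13868271653 / 229798350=60.35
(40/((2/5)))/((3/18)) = 600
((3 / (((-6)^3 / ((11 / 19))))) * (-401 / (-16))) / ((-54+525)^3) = -4411 / 2287013885568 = -0.00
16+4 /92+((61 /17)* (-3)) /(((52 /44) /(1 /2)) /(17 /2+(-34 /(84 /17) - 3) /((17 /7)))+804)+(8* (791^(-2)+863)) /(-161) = -26.85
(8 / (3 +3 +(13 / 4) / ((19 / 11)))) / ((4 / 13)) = 1976 / 599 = 3.30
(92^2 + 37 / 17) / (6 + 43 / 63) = 9067275 / 7157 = 1266.91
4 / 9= 0.44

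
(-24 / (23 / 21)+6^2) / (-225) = -36 / 575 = -0.06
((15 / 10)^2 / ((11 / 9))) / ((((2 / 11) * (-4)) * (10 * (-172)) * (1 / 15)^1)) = 243 / 11008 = 0.02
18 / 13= 1.38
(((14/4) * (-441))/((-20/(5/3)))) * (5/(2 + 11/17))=5831/24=242.96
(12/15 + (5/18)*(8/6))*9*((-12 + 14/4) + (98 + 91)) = 28519/15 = 1901.27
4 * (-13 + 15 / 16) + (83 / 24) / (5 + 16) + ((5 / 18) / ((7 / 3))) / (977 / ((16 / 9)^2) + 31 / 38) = -36535691345 / 759815784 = -48.08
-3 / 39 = -1 / 13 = -0.08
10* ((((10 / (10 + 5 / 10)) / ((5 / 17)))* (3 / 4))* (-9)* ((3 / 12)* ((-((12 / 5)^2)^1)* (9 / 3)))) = 33048 / 35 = 944.23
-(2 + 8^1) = -10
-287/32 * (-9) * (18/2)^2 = 209223/32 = 6538.22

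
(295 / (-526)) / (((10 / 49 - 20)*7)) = 413 / 102044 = 0.00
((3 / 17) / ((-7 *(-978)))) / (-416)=-1 / 16138304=-0.00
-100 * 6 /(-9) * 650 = 130000 /3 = 43333.33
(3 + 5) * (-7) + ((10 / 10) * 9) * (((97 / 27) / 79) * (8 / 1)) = -52.73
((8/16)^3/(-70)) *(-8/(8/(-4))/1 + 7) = -11/560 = -0.02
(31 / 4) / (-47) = -31 / 188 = -0.16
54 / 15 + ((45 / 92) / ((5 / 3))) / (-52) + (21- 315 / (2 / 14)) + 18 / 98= -2555394567 / 1172080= -2180.22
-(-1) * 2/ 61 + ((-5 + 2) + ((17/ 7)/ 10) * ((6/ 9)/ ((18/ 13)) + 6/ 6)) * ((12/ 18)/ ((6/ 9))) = -30061/ 11529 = -2.61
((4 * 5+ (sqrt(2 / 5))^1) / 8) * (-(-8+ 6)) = sqrt(10) / 20+ 5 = 5.16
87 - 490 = -403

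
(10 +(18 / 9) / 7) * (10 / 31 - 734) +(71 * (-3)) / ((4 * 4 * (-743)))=-19467362163 / 2579696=-7546.38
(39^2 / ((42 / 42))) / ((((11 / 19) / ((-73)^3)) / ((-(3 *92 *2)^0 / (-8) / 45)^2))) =-1249133587 / 158400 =-7885.94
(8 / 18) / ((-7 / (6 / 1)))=-8 / 21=-0.38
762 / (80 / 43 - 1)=885.57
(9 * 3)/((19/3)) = 81/19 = 4.26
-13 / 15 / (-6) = 13 / 90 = 0.14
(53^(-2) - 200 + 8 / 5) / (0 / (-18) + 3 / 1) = -928841 / 14045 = -66.13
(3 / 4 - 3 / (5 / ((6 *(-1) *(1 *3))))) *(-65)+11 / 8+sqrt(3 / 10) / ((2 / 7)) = -747.46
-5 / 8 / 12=-5 / 96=-0.05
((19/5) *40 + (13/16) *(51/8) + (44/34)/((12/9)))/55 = 2.88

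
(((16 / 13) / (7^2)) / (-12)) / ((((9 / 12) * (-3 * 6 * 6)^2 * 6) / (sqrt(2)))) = -sqrt(2) / 25076142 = -0.00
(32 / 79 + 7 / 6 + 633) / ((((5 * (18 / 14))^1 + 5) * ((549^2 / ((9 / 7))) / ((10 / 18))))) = 300787 / 2285825184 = 0.00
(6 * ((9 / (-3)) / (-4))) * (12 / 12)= 4.50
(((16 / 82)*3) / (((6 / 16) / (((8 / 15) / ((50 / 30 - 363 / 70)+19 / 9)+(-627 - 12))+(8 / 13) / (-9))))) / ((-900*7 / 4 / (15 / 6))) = 2123558048 / 1340305785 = 1.58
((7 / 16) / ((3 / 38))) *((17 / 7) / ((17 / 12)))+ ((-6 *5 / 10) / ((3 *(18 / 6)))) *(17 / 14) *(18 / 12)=249 / 28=8.89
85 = 85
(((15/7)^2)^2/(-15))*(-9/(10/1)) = 1.27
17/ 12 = 1.42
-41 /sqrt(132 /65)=-41*sqrt(2145) /66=-28.77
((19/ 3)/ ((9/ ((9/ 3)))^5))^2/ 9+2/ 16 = 4785857/ 38263752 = 0.13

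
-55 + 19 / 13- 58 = -111.54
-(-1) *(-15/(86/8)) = -60/43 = -1.40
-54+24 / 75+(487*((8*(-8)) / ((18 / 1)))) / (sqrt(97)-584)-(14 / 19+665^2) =-644662033360613 / 1457599725+15584*sqrt(97) / 3068631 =-442276.40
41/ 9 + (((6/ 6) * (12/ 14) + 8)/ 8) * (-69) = -18103/ 252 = -71.84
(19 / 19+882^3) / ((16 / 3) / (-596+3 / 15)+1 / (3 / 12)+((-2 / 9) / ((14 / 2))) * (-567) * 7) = 6131934595953 / 1161730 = 5278278.60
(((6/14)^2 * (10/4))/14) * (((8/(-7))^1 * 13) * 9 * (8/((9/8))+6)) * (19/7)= -156.07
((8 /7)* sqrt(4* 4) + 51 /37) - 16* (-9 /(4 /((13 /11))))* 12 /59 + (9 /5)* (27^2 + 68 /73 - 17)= 1297.88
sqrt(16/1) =4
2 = 2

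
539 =539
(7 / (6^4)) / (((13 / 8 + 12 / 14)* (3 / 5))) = 245 / 67554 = 0.00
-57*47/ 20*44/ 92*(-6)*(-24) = -9225.08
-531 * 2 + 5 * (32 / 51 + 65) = -37427 / 51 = -733.86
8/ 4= 2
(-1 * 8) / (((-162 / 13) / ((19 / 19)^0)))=52 / 81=0.64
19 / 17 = 1.12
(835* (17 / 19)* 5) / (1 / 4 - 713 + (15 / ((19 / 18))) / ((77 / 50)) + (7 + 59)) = -5.86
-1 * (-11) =11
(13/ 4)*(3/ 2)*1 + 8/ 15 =649/ 120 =5.41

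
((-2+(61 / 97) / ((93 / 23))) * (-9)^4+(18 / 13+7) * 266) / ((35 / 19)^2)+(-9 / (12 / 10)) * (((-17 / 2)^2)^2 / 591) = -128308314426417 / 43125191200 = -2975.25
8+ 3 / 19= 155 / 19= 8.16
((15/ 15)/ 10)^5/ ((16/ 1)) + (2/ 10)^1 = 0.20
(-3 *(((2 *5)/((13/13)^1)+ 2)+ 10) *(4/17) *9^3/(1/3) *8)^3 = -98543524395407376384/4913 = -20057709015959164.74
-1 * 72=-72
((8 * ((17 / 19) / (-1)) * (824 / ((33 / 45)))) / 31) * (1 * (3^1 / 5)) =-1008576 / 6479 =-155.67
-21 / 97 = -0.22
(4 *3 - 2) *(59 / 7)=590 / 7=84.29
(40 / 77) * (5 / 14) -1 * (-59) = 31901 / 539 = 59.19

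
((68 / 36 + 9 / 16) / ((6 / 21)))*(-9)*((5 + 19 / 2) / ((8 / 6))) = -214977 / 256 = -839.75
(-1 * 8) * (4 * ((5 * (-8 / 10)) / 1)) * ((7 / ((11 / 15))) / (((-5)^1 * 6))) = -448 / 11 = -40.73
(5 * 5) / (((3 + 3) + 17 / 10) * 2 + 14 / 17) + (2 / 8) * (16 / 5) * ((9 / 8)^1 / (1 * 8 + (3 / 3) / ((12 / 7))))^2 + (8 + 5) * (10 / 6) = 23.22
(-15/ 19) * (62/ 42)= -155/ 133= -1.17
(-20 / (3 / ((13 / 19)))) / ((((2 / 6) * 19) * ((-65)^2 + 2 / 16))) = -2080 / 12202161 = -0.00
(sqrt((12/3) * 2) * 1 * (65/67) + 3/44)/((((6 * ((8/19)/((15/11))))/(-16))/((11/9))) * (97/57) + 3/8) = 3610/11319 + 1877200 * sqrt(2)/206829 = 13.15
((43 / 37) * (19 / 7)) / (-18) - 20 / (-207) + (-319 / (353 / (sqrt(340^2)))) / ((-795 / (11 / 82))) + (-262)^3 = -17984728.03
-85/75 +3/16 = -227/240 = -0.95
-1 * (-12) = 12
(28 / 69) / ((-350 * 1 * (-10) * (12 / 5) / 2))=1 / 10350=0.00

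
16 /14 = 8 /7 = 1.14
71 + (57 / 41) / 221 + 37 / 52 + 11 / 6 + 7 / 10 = 40367387 / 543660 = 74.25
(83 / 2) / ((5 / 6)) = 249 / 5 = 49.80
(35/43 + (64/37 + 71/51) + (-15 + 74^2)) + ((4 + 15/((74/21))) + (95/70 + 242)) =3246925937/567987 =5716.55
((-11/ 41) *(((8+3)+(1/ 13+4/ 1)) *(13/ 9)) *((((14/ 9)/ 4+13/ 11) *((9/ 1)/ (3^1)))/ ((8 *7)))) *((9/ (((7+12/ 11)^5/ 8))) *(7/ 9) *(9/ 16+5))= -2454256189/ 555645286296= -0.00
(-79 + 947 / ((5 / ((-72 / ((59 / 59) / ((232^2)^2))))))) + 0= -197530614595979 / 5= -39506122919195.80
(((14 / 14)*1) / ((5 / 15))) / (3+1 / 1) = 3 / 4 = 0.75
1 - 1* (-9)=10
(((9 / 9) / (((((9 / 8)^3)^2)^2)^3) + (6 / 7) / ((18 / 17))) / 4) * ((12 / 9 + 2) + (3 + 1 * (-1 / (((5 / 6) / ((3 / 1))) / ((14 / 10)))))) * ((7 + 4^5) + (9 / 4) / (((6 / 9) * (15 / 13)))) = 521241228268626578664812021105127142206239 / 1892385561774890650594572421480901844000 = 275.44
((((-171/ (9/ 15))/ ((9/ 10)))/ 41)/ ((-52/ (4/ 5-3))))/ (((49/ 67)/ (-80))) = 2800600/ 78351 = 35.74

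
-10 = -10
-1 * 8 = -8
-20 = -20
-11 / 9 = -1.22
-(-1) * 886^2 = 784996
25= 25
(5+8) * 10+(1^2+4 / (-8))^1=261 / 2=130.50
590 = 590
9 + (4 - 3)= 10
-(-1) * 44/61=44/61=0.72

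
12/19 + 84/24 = 157/38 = 4.13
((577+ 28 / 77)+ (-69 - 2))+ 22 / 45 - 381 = 62297 / 495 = 125.85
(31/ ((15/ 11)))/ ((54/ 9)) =341/ 90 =3.79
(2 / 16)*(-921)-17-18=-150.12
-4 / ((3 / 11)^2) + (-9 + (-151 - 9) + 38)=-1663 / 9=-184.78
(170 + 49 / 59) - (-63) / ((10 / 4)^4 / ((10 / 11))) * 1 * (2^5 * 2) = 21471041 / 81125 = 264.67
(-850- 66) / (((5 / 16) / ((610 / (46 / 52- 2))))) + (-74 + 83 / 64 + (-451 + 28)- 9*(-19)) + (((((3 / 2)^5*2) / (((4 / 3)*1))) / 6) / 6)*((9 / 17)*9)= 202278607001 / 126208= 1602739.98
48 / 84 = 4 / 7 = 0.57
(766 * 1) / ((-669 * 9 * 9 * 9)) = -766 / 487701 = -0.00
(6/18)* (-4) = -4/3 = -1.33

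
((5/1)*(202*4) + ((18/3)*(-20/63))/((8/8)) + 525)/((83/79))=7570175/1743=4343.19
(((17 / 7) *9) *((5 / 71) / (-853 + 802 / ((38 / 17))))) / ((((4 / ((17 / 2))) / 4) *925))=-16473 / 575575700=-0.00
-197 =-197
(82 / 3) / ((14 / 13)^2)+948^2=264225905 / 294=898727.57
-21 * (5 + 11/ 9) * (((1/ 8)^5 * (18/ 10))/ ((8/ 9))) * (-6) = 3969/ 81920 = 0.05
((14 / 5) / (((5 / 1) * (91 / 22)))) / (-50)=-22 / 8125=-0.00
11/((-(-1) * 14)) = 0.79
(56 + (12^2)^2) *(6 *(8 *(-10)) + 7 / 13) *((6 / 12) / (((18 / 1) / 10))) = -323991340 / 117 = -2769156.75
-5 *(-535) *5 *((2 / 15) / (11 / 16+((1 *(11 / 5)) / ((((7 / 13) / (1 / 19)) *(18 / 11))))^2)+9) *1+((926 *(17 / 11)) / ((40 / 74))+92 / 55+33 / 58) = 7353559828874652 / 58568369695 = 125555.14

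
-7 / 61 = -0.11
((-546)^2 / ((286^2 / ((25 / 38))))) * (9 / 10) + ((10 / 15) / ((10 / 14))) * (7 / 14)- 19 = -2258813 / 137940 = -16.38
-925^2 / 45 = -171125 / 9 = -19013.89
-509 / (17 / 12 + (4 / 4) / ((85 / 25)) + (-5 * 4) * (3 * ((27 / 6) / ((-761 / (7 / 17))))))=-4648188 / 16957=-274.12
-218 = -218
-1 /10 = -0.10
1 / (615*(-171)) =-1 / 105165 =-0.00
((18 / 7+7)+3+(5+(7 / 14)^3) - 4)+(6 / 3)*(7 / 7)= 879 / 56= 15.70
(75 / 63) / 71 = 25 / 1491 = 0.02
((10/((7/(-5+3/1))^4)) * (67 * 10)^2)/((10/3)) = 21547200/2401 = 8974.26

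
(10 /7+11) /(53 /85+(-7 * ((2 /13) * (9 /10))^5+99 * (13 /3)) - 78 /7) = 59174821875 /1992465369127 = 0.03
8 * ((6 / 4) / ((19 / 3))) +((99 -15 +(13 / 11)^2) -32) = 127115 / 2299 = 55.29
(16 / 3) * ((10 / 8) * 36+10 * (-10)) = -880 / 3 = -293.33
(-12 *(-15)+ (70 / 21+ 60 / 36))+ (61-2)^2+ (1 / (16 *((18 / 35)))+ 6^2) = 1066211 / 288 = 3702.12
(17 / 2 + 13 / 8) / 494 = 81 / 3952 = 0.02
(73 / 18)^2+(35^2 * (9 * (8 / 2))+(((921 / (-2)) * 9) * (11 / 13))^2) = 337909026761 / 27378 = 12342356.15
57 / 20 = 2.85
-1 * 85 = -85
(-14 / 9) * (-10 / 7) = 20 / 9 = 2.22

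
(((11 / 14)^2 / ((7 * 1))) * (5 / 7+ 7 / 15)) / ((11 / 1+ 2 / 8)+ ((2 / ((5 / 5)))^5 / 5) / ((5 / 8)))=75020 / 15479247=0.00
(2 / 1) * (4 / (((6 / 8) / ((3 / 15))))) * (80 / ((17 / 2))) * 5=5120 / 51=100.39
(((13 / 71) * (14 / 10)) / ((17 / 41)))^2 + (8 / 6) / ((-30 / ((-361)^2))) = -1898454902041 / 327791025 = -5791.66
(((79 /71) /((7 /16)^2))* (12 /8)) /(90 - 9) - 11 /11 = -0.89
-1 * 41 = -41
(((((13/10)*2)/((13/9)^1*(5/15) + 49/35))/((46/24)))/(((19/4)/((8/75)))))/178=0.00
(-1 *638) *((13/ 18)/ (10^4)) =-4147/ 90000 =-0.05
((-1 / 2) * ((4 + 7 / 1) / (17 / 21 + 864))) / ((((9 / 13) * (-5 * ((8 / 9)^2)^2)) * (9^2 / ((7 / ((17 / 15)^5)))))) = 200930625 / 1477196505088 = 0.00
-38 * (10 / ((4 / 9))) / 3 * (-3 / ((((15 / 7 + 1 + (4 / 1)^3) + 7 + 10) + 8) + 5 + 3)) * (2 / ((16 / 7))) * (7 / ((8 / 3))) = 879795 / 44864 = 19.61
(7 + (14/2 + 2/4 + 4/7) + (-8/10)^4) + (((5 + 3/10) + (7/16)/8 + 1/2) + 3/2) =22.84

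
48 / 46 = 24 / 23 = 1.04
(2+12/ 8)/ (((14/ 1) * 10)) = 1/ 40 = 0.02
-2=-2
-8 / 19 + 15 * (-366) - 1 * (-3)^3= -103805 / 19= -5463.42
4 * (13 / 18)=26 / 9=2.89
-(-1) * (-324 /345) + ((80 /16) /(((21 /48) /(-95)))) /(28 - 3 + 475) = -2504 /805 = -3.11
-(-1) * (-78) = -78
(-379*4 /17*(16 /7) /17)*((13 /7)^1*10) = -3153280 /14161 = -222.67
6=6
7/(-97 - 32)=-7/129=-0.05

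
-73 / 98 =-0.74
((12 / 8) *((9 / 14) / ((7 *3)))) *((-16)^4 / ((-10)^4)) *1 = 9216 / 30625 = 0.30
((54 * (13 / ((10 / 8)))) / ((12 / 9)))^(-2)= 25 / 4435236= 0.00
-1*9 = -9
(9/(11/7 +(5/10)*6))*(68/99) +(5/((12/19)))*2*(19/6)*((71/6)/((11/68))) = 792523/216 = 3669.09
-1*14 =-14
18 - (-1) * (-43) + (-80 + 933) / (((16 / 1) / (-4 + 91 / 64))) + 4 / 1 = -162249 / 1024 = -158.45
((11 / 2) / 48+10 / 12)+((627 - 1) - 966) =-32549 / 96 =-339.05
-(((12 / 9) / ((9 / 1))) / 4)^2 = -1 / 729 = -0.00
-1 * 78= -78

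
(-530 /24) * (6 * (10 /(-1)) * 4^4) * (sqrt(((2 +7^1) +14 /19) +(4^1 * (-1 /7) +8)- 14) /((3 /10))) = 3392000 * sqrt(55993) /399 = 2011637.93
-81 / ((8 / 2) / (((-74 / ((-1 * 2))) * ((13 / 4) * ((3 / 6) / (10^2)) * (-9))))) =350649 / 3200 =109.58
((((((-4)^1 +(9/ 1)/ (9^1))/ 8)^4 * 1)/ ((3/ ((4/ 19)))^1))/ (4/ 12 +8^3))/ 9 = 9/ 29903872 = 0.00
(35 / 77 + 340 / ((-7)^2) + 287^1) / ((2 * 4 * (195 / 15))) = 6103 / 2156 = 2.83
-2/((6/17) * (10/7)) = -119/30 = -3.97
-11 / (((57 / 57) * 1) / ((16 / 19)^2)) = -2816 / 361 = -7.80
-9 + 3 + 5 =-1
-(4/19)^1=-4/19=-0.21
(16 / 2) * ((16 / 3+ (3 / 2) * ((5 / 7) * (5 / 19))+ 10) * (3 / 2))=24922 / 133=187.38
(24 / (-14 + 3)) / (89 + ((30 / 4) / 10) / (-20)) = -1920 / 78287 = -0.02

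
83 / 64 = 1.30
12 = 12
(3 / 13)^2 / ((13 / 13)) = 9 / 169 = 0.05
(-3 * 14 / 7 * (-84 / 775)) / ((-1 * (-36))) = 14 / 775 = 0.02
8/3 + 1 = 11/3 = 3.67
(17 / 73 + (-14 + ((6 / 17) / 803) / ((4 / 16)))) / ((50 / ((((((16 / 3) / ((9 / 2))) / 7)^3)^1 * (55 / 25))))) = -342081536 / 116365622625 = -0.00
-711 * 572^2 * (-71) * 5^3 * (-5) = -10322859690000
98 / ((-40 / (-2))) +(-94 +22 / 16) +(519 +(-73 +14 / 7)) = 14411 / 40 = 360.28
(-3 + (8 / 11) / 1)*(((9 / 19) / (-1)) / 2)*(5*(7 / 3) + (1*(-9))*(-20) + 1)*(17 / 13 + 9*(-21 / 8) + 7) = -34528275 / 21736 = -1588.53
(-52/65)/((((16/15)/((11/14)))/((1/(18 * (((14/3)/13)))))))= -143/1568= -0.09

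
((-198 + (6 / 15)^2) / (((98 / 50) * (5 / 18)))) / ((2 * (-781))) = 44514 / 191345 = 0.23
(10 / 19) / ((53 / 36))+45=45675 / 1007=45.36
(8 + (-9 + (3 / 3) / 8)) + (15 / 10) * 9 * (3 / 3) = 101 / 8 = 12.62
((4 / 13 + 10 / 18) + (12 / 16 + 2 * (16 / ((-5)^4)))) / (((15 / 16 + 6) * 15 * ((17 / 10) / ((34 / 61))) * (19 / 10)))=0.00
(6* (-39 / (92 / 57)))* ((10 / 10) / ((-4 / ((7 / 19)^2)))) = 17199 / 3496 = 4.92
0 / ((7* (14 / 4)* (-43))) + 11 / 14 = 11 / 14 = 0.79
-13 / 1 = -13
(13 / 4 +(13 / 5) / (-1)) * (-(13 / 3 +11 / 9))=-65 / 18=-3.61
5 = 5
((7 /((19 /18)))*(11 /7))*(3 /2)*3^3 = 8019 /19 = 422.05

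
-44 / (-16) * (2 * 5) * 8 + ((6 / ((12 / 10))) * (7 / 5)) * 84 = 808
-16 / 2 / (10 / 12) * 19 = -182.40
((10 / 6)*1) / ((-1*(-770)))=1 / 462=0.00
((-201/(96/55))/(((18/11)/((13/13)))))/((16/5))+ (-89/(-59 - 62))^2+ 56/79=-221098652845/10659585024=-20.74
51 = 51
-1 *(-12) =12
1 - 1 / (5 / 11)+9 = 39 / 5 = 7.80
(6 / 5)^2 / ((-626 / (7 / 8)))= -63 / 31300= -0.00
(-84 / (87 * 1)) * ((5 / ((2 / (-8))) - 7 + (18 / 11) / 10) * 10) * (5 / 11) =117.78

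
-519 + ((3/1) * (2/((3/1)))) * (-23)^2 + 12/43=23189/43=539.28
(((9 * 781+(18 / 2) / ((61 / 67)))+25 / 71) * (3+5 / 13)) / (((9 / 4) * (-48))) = -25796639 / 116937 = -220.60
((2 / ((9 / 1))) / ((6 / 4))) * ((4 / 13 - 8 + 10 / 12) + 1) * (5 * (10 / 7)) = -45700 / 7371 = -6.20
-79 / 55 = -1.44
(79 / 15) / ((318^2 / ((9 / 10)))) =0.00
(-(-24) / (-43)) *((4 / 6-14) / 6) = 160 / 129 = 1.24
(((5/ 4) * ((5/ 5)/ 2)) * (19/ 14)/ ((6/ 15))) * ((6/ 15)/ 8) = 95/ 896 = 0.11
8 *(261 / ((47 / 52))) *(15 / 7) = 1628640 / 329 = 4950.27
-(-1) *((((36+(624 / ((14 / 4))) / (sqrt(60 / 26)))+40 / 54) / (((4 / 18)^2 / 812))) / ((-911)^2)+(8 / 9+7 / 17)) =257585863 / 126977913+488592 *sqrt(390) / 4149605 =4.35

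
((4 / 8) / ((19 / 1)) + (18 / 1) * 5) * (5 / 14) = 17105 / 532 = 32.15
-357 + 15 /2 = -699 /2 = -349.50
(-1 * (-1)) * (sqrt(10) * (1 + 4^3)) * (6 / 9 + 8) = 1781.42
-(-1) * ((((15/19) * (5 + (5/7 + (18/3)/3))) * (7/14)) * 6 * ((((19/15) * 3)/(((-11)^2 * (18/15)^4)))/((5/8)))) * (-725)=-271875/847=-320.99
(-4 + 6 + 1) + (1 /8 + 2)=41 /8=5.12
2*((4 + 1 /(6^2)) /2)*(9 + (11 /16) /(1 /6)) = 5075 /96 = 52.86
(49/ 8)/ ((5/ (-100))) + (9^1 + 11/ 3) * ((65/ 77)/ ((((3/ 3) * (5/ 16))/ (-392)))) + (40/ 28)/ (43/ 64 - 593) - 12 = -237267734615/ 17513958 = -13547.35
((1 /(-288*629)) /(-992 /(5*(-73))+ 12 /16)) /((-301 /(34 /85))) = 0.00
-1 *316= -316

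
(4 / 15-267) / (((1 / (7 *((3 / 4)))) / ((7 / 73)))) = -196049 / 1460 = -134.28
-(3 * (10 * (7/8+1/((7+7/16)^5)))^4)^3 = -3113577532384414721832779725224831677455661824359784608420344814591164289352963378223867336921779428870512457923467122875672964493211725341796875/572186463786385457706233187086804486452361402561369692017160118570172337024755321258795903495776386679628314223420993758909238870016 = -5441543499265.32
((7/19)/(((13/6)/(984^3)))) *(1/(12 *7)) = 1928671.87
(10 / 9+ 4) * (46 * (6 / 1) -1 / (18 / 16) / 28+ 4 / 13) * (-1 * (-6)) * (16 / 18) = 166534720 / 22113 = 7531.08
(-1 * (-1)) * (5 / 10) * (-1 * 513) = -513 / 2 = -256.50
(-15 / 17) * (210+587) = -11955 / 17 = -703.24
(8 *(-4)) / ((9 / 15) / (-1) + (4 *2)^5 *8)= -160 / 1310717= -0.00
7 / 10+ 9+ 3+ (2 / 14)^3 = 43571 / 3430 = 12.70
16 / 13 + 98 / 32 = 893 / 208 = 4.29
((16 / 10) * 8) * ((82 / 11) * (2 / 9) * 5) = 10496 / 99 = 106.02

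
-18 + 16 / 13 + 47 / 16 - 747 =-158253 / 208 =-760.83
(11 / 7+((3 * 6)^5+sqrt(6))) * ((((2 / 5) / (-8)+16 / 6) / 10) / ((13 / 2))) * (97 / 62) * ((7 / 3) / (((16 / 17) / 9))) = 1812251 * sqrt(6) / 1289600+110463688561 / 41600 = 2655380.57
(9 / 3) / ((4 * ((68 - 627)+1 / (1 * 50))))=-75 / 55898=-0.00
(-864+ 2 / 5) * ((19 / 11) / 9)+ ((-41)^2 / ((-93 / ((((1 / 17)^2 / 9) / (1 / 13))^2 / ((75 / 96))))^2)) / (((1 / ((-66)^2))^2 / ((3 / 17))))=-31555273785815237492806 / 190389352197061400625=-165.74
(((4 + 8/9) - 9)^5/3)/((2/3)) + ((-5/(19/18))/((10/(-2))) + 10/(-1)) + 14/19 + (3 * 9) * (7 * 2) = -488014831/2243862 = -217.49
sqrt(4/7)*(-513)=-1026*sqrt(7)/7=-387.79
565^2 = 319225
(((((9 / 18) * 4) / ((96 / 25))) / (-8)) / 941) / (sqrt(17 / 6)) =-25 * sqrt(102) / 6142848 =-0.00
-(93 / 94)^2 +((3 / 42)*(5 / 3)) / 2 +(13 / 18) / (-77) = -2843353 / 3061674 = -0.93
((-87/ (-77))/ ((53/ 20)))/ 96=145/ 32648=0.00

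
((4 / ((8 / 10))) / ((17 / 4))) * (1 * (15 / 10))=30 / 17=1.76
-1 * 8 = -8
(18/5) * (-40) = -144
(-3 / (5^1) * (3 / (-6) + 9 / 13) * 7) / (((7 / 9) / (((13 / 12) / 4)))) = -0.28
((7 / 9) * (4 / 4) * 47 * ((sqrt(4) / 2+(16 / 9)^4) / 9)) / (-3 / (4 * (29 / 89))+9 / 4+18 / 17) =23387834218 / 527720913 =44.32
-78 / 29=-2.69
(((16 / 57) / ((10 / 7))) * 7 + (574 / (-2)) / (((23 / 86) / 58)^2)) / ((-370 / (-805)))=-7122749098892 / 242535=-29367922.56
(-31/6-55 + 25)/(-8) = 211/48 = 4.40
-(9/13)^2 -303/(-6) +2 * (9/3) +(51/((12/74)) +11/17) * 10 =18430245/5746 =3207.49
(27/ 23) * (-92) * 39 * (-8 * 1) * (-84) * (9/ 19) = -25474176/ 19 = -1340746.11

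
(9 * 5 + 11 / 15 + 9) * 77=63217 / 15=4214.47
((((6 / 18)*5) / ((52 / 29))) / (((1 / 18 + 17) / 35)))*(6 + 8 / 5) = 57855 / 3991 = 14.50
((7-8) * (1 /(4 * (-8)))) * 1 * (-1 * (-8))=0.25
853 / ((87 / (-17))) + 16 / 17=-245125 / 1479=-165.74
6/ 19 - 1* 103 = -1951/ 19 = -102.68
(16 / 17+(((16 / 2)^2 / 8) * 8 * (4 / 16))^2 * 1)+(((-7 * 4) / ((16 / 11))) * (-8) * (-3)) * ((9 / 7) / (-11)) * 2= 6204 / 17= 364.94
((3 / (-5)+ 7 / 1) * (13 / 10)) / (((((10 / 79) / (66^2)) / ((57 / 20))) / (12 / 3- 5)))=-509991768 / 625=-815986.83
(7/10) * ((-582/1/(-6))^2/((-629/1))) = -10.47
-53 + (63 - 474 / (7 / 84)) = -5678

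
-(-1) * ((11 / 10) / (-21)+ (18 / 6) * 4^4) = 767.95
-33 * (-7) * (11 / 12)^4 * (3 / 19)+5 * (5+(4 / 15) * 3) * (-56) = -69964867 / 43776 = -1598.25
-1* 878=-878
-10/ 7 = -1.43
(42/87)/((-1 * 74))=-7/1073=-0.01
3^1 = 3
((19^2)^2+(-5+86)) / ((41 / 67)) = 8736934 / 41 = 213095.95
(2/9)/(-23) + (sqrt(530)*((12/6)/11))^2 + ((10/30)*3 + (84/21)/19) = 8909443/475893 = 18.72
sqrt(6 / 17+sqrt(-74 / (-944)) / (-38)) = sqrt(2050838112 - 647938 *sqrt(4366)) / 76228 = 0.59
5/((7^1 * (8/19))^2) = 1805/3136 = 0.58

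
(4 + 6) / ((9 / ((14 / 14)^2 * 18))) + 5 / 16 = 325 / 16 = 20.31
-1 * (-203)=203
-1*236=-236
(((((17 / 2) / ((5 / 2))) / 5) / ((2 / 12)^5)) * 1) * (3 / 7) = 396576 / 175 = 2266.15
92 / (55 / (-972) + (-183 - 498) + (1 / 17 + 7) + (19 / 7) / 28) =-37245096 / 272820661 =-0.14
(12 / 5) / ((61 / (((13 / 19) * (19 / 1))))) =156 / 305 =0.51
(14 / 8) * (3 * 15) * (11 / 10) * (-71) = -49203 / 8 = -6150.38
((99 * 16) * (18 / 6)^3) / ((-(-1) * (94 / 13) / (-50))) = -13899600 / 47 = -295736.17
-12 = -12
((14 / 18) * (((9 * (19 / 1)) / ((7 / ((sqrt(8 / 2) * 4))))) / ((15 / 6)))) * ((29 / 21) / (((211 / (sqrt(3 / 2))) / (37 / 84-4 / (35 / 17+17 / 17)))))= -1043594 * sqrt(6) / 6048315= -0.42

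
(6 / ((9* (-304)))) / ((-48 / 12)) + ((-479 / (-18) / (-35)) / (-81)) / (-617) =5101969 / 9571595040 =0.00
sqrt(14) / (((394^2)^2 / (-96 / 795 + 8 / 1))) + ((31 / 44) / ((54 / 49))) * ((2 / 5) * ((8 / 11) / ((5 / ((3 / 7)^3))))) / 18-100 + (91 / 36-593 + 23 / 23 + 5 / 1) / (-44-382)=-32028384001 / 324739800 + 261 * sqrt(14) / 798253394930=-98.63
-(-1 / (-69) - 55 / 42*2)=1258 / 483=2.60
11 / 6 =1.83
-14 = -14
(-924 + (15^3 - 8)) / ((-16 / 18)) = -21987 / 8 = -2748.38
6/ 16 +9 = 9.38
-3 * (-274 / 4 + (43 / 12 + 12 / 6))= 755 / 4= 188.75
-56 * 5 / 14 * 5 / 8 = -25 / 2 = -12.50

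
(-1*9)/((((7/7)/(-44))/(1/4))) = 99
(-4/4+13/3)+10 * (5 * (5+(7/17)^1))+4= 14174/51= 277.92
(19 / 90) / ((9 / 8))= 76 / 405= 0.19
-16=-16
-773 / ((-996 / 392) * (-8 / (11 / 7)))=-59521 / 996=-59.76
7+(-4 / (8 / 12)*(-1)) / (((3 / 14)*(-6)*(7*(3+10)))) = 271 / 39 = 6.95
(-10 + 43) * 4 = 132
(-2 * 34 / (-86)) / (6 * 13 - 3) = 0.01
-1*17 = -17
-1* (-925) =925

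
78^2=6084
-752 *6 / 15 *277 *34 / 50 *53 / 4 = -93840952 / 125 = -750727.62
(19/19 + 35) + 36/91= 3312/91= 36.40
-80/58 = -1.38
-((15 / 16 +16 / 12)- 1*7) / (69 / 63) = 1589 / 368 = 4.32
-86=-86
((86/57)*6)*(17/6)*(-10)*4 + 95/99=-1928035/1881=-1025.01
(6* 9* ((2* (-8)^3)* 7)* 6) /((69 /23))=-774144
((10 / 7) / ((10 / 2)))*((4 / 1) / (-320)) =-1 / 280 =-0.00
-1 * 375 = -375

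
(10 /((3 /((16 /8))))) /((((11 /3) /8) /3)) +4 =524 /11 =47.64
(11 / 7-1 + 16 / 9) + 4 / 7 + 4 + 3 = 625 / 63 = 9.92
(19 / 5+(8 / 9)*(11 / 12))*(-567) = -13083 / 5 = -2616.60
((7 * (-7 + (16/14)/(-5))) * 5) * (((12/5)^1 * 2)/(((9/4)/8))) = -64768/15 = -4317.87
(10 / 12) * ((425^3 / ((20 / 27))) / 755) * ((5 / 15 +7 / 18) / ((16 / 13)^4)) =5700507840625 / 158334976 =36002.83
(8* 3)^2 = 576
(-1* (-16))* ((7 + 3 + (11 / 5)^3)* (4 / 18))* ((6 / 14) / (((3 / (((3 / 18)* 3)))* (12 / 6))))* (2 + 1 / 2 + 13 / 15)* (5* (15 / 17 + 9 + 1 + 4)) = 263809172 / 401625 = 656.85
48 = 48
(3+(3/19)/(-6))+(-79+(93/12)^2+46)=9131/304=30.04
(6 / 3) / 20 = 1 / 10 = 0.10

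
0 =0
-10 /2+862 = 857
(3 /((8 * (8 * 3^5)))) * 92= 23 /1296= 0.02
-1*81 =-81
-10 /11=-0.91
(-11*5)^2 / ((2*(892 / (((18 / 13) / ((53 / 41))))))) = 1116225 / 614588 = 1.82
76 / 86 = 38 / 43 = 0.88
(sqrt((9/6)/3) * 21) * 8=84 * sqrt(2)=118.79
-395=-395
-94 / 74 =-47 / 37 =-1.27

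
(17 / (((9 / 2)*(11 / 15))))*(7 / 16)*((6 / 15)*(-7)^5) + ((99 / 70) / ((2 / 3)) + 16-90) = -35166617 / 2310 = -15223.64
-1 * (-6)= 6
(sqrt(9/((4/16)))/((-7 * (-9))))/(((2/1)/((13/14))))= 13/294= 0.04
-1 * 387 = -387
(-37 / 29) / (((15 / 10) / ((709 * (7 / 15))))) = -281.43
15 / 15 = 1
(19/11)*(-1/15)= -19/165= -0.12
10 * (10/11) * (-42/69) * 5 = -7000/253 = -27.67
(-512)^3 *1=-134217728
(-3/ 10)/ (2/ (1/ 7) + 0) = -3/ 140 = -0.02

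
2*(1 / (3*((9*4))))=1 / 54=0.02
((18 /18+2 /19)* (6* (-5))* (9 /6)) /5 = -189 /19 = -9.95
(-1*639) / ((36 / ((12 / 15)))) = -71 / 5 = -14.20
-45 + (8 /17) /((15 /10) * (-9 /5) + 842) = -45.00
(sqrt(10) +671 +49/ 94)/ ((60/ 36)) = 3 * sqrt(10)/ 5 +189369/ 470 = 404.81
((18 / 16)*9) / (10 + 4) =81 / 112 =0.72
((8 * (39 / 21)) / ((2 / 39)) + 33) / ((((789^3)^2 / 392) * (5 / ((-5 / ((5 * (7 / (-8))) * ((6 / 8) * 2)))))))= 32128 / 402078423903877935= 0.00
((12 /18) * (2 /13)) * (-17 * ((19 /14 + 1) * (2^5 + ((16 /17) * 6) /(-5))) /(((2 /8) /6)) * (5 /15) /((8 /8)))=-461824 /455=-1015.00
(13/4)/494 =1/152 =0.01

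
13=13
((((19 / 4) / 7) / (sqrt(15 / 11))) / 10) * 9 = 57 * sqrt(165) / 1400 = 0.52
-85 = -85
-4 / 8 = -1 / 2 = -0.50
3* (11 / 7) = 33 / 7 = 4.71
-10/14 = -5/7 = -0.71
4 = 4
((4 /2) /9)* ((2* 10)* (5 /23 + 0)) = 200 /207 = 0.97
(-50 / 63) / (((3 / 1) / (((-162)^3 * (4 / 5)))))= 6298560 / 7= 899794.29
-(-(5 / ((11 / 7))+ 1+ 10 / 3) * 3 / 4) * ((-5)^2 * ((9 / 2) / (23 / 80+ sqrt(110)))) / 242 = -6417000 / 936319901+ 22320000 * sqrt(110) / 936319901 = 0.24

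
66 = 66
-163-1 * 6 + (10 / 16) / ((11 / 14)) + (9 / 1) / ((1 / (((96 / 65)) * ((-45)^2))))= 26748.72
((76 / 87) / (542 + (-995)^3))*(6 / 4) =-38 / 28567155657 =-0.00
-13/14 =-0.93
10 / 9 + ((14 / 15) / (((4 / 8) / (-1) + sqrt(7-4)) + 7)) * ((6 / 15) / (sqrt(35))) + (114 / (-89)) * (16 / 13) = -4846 / 10413-16 * sqrt(105) / 58875 + 104 * sqrt(35) / 58875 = -0.46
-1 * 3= -3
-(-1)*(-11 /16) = -11 /16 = -0.69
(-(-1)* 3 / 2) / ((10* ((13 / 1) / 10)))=3 / 26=0.12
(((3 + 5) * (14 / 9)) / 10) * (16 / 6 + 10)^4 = 116767616 / 3645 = 32035.01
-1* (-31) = 31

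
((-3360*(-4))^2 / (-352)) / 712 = -705600 / 979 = -720.74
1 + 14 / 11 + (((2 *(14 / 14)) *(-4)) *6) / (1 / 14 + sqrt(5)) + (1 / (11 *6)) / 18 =312965 / 105732 - 9408 *sqrt(5) / 979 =-18.53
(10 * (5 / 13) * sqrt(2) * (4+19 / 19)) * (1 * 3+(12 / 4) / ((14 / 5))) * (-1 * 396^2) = -1117314000 * sqrt(2) / 91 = -17363962.77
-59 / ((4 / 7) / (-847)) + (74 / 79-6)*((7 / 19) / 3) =1575187733 / 18012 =87452.13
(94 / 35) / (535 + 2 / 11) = 1034 / 206045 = 0.01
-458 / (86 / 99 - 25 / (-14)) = -634788 / 3679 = -172.54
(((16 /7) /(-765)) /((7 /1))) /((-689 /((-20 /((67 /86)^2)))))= -473344 /23187628737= -0.00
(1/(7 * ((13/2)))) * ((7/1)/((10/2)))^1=0.03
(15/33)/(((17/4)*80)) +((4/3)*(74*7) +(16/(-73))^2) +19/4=4158287443/5979138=695.47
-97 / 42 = -2.31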